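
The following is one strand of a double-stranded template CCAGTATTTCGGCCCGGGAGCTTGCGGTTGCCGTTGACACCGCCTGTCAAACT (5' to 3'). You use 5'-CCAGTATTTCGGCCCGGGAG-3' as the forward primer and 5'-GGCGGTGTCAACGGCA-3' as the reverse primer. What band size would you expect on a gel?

44 bp

Scanning the template, CCAGTATTTCGGCCCGGGAG occurs at positions 1–20; this primer anneals to the bottom strand there with its 3' end pointing downstream.
The reverse primer's reverse complement is TGCCGTTGACACCGCC, which matches the template at positions 29–44.
Amplicon spans positions 1–44: 44 bp.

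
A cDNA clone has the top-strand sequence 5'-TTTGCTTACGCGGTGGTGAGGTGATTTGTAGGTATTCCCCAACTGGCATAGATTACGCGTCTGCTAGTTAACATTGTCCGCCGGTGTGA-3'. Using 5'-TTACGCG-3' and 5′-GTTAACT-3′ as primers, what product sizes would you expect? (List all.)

The forward primer TTACGCG matches the top strand at positions 6–12, 53–59.
The reverse primer's reverse complement is AGTTAAC, matching at positions 66–72.
Each forward site pairs with the reverse site to give a product ending at position 72: sizes 67, 20 bp.

67 bp, 20 bp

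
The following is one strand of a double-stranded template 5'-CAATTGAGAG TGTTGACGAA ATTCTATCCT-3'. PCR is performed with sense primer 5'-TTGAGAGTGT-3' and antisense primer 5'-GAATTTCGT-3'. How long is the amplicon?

The forward primer matches the template at positions 4–13.
The reverse primer's reverse complement is ACGAAATTC, which matches the template at positions 16–24.
Product length = (reverse-primer end) − (forward-primer start) + 1 = 24 − 4 + 1 = 21 bp.

21 bp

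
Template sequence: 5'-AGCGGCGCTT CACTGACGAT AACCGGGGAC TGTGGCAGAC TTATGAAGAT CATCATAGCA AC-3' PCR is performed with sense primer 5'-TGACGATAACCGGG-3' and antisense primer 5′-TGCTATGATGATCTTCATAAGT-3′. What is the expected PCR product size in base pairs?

Forward primer TGACGATAACCGGG is found on the top strand at positions 14–27.
Taking the reverse complement of TGCTATGATGATCTTCATAAGT gives ACTTATGAAGATCATCATAGCA, found at positions 39–60 on the template; the primer anneals here to the top strand with its 3' end pointing upstream.
Amplicon spans positions 14–60: 47 bp.

47 bp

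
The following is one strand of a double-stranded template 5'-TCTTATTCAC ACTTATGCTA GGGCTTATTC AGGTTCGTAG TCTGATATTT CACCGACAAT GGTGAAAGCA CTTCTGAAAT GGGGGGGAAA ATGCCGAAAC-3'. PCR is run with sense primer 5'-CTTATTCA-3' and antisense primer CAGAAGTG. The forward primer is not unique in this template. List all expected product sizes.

The forward primer CTTATTCA matches the top strand at positions 2–9, 24–31.
The reverse primer's reverse complement is CACTTCTG, matching at positions 69–76.
Each forward site pairs with the reverse site to give a product ending at position 76: sizes 75, 53 bp.

75 bp, 53 bp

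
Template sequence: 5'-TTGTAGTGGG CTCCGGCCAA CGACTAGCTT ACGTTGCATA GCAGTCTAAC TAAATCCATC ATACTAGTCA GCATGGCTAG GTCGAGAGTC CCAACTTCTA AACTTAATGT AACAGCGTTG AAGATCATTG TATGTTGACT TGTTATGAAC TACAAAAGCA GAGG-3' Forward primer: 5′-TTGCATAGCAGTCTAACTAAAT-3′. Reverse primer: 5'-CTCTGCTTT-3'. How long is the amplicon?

Scanning the template, TTGCATAGCAGTCTAACTAAAT occurs at positions 34–55; this primer anneals to the bottom strand there with its 3' end pointing downstream.
Taking the reverse complement of CTCTGCTTT gives AAAGCAGAG, found at positions 155–163 on the template; the primer anneals here to the top strand with its 3' end pointing upstream.
The product runs from position 34 to position 163, so its length is 163 − 34 + 1 = 130 bp.

130 bp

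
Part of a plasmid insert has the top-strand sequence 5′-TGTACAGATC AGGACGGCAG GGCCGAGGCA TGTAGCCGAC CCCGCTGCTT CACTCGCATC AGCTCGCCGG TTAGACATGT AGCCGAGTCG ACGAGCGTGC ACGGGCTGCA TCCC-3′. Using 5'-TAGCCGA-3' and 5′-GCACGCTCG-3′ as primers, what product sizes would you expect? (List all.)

68 bp, 21 bp

The forward primer TAGCCGA matches the top strand at positions 33–39, 80–86.
The reverse primer's reverse complement is CGAGCGTGC, matching at positions 92–100.
Each forward site pairs with the reverse site to give a product ending at position 100: sizes 68, 21 bp.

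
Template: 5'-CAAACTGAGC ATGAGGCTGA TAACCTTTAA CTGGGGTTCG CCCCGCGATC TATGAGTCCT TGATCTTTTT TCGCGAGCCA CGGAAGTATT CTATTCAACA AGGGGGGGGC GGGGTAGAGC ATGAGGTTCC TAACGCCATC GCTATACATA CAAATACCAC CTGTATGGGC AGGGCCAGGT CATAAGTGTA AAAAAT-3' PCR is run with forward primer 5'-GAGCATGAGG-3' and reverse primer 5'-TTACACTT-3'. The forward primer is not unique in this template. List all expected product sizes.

185 bp, 75 bp

The forward primer GAGCATGAGG matches the top strand at positions 7–16, 117–126.
The reverse primer's reverse complement is AAGTGTAA, matching at positions 184–191.
Each forward site pairs with the reverse site to give a product ending at position 191: sizes 185, 75 bp.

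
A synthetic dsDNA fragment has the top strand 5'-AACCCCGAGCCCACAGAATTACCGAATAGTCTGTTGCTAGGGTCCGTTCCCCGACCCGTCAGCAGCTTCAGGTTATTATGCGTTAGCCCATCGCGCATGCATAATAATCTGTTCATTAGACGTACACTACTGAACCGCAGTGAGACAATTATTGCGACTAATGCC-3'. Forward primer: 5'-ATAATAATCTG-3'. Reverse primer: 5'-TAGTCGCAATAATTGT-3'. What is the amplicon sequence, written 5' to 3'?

5'-ATAATAATCTGTTCATTAGACGTACACTACTGAACCGCAGTGAGACAATTATTGCGACTA-3'

The forward primer matches the template at positions 101–111.
The reverse primer's reverse complement is ACAATTATTGCGACTA, which matches the template at positions 145–160.
The product is the template from position 101 through 160 (60 bp).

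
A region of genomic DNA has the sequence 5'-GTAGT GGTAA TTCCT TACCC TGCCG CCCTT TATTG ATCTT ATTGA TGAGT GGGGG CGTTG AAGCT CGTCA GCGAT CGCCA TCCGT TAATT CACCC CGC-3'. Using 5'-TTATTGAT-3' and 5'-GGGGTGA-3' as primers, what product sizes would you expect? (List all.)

67 bp, 58 bp

The forward primer TTATTGAT matches the top strand at positions 30–37, 39–46.
The reverse primer's reverse complement is TCACCCC, matching at positions 90–96.
Each forward site pairs with the reverse site to give a product ending at position 96: sizes 67, 58 bp.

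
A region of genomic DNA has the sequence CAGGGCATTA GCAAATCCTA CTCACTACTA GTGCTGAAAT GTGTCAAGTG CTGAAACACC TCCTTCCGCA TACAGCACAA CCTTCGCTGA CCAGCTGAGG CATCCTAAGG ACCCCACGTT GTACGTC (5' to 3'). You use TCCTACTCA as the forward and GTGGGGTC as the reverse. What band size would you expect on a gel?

The forward primer matches the template at positions 16–24.
Reverse complement of the reverse primer: GACCCCAC. This occurs on the top strand at positions 110–117.
The product runs from position 16 to position 117, so its length is 117 − 16 + 1 = 102 bp.

102 bp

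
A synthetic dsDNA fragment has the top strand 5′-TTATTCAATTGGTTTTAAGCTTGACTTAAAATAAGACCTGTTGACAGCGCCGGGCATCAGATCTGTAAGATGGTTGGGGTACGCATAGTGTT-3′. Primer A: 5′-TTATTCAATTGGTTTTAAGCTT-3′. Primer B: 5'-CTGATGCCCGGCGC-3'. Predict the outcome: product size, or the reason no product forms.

Yes — a 60 bp product.

Primer A (TTATTCAATTGGTTTTAAGCTT) matches the top strand at positions 1–22; it acts as a forward primer.
Primer B's reverse complement is GCGCCGGGCATCAG, matching the top strand at positions 47–60; it acts as a reverse primer.
The 3' ends face each other across positions 1–60, giving a 60 bp product.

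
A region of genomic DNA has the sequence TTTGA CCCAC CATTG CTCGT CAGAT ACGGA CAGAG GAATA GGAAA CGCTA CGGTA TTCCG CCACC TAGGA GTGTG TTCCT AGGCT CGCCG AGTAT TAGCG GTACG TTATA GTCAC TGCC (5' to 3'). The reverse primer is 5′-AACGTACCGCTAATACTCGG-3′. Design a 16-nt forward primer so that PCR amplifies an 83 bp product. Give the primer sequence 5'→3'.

The reverse primer's reverse complement CCGAGTATTAGCGGTACGTT matches the template at positions 88–107, so the product ends at position 107.
An 83 bp product then starts at position 107 − 83 + 1 = 25.
The forward primer is identical to the top strand there: TACGGACAGAGGAATA.

5'-TACGGACAGAGGAATA-3'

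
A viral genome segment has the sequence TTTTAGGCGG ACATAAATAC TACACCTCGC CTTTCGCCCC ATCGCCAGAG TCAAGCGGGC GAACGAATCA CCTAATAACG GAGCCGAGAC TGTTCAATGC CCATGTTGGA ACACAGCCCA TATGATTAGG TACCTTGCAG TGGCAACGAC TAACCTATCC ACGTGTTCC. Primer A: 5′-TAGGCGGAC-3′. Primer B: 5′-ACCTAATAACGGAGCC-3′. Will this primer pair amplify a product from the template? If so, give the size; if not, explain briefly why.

No product — both primers anneal to the same strand and extend in the same direction.

Primer A (TAGGCGGAC) matches the top strand at positions 4–12 (3' end points downstream).
Primer B (ACCTAATAACGGAGCC) also matches the top strand directly, at positions 70–85 — its reverse complement GGCTCCGTTATTAGGT is not present.
Both primers anneal to the bottom strand with 3' ends pointing the same way, so neither can prime synthesis back toward the other.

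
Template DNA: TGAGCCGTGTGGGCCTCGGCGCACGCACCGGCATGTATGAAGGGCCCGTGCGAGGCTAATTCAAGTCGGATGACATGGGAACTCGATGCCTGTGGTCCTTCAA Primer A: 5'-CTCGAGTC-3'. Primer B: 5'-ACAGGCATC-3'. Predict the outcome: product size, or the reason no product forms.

Primer A (CTCGAGTC) does not match the top strand, and its reverse complement GACTCGAG does not match either.
With no annealing site for primer A, no amplification occurs.

No product — primer A has no binding site in the template.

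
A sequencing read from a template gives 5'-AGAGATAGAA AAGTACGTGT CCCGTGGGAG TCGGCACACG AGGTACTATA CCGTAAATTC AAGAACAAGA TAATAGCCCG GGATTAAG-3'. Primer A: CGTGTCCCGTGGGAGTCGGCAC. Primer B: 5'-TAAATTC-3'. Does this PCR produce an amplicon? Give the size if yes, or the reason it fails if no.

Primer A (CGTGTCCCGTGGGAGTCGGCAC) matches the top strand at positions 16–37 (3' end points downstream).
Primer B (TAAATTC) also matches the top strand directly, at positions 54–60 — its reverse complement GAATTTA is not present.
Both primers anneal to the bottom strand with 3' ends pointing the same way, so neither can prime synthesis back toward the other.

No product — both primers anneal to the same strand and extend in the same direction.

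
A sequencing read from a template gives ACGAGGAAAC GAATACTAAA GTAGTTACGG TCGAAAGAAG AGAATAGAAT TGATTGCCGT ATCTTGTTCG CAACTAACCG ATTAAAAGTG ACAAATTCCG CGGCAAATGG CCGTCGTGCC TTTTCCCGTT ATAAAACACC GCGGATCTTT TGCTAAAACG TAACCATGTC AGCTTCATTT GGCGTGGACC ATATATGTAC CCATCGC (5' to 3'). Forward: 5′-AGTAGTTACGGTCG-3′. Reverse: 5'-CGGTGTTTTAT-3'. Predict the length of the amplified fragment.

122 bp

The forward primer matches the template at positions 20–33.
The reverse primer's reverse complement is ATAAAACACCG, which matches the template at positions 131–141.
Product length = (reverse-primer end) − (forward-primer start) + 1 = 141 − 20 + 1 = 122 bp.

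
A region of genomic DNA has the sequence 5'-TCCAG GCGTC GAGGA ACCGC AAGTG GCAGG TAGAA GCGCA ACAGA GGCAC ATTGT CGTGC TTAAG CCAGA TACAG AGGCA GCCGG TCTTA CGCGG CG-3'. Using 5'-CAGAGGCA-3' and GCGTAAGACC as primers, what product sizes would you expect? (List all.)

The forward primer CAGAGGCA matches the top strand at positions 42–49, 73–80.
The reverse primer's reverse complement is GGTCTTACGC, matching at positions 84–93.
Each forward site pairs with the reverse site to give a product ending at position 93: sizes 52, 21 bp.

52 bp, 21 bp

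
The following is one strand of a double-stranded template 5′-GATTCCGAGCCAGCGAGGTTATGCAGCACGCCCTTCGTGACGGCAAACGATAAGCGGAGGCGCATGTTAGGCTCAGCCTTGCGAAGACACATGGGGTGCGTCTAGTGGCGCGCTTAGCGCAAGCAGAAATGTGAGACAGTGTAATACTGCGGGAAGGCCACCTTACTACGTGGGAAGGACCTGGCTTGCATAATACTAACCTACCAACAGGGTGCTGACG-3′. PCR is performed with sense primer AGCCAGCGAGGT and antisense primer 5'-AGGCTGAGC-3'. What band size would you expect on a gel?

Forward primer AGCCAGCGAGGT is found on the top strand at positions 8–19.
The reverse primer's reverse complement is GCTCAGCCT, which matches the template at positions 71–79.
The product runs from position 8 to position 79, so its length is 79 − 8 + 1 = 72 bp.

72 bp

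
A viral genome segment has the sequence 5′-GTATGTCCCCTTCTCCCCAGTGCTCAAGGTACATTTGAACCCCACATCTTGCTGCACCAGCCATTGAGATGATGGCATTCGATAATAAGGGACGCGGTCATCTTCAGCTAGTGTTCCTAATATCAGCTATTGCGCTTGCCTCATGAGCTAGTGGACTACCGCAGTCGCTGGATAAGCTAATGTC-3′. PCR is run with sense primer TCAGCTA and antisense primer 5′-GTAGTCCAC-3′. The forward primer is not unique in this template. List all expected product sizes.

56 bp, 37 bp

The forward primer TCAGCTA matches the top strand at positions 104–110, 123–129.
The reverse primer's reverse complement is GTGGACTAC, matching at positions 151–159.
Each forward site pairs with the reverse site to give a product ending at position 159: sizes 56, 37 bp.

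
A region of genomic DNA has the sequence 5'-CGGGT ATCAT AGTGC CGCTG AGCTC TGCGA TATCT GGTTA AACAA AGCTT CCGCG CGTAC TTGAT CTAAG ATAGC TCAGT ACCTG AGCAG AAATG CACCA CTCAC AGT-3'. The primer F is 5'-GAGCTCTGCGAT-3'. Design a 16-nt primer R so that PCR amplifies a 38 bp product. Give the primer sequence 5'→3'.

5'-CGCGCGGAAGCTTTGT-3'

The forward primer binds at positions 20–31, so a 38 bp product ends at position 20 + 38 − 1 = 57.
The reverse primer anneals to the top strand over positions 42–57, i.e. to ACAAAGCTTCCGCGCG.
Its sequence written 5'→3' is the reverse complement: CGCGCGGAAGCTTTGT.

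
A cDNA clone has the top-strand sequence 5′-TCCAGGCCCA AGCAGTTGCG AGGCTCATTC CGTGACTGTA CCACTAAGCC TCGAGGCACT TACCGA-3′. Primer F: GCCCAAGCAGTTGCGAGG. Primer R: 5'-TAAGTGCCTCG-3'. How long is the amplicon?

57 bp

Forward primer GCCCAAGCAGTTGCGAGG is found on the top strand at positions 6–23.
The reverse primer's reverse complement is CGAGGCACTTA, which matches the template at positions 52–62.
Amplicon spans positions 6–62: 57 bp.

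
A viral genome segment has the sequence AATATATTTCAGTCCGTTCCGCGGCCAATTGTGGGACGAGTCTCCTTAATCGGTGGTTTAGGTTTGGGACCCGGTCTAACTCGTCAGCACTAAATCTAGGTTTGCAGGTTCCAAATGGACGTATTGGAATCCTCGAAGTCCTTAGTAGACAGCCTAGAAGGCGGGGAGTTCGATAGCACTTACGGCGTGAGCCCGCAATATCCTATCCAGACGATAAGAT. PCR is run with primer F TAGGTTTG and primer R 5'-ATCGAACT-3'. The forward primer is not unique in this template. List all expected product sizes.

116 bp, 78 bp

The forward primer TAGGTTTG matches the top strand at positions 59–66, 97–104.
The reverse primer's reverse complement is AGTTCGAT, matching at positions 167–174.
Each forward site pairs with the reverse site to give a product ending at position 174: sizes 116, 78 bp.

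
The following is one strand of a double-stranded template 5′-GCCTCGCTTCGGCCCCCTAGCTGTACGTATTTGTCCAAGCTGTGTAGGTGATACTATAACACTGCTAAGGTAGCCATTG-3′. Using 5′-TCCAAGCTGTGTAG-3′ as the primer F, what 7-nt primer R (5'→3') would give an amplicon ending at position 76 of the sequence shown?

5'-TGGCTAC-3'

The forward primer binds at positions 34–47; the product's 3' end on the top strand is position 76.
The reverse primer anneals to the top strand over positions 70–76, i.e. to GTAGCCA.
Its sequence written 5'→3' is the reverse complement: TGGCTAC.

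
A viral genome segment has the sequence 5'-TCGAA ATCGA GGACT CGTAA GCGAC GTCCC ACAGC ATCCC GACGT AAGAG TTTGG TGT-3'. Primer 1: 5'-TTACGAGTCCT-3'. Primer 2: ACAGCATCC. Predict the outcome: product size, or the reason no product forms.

Primer 1 (TTACGAGTCCT) has reverse complement AGGACTCGTAA, which matches the top strand at positions 10–20; primer 1 anneals to the top strand there with its 3' end pointing upstream toward position 10.
Primer 2 (ACAGCATCC) matches the top strand directly at positions 31–39; it anneals to the bottom strand with its 3' end pointing downstream toward position 39.
The 3' ends diverge (primer 1 extends toward position 1, primer 2 toward position 58), so the primers never converge on a shared product.

No product — the primers' 3' ends point away from each other.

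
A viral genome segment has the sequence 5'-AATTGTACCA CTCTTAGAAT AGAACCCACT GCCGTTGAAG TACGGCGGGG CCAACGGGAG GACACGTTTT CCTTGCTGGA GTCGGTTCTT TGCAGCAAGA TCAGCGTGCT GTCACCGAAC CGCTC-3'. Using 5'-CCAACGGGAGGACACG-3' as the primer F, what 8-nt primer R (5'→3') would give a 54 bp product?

The forward primer binds at positions 51–66, so a 54 bp product ends at position 51 + 54 − 1 = 104.
The reverse primer anneals to the top strand over positions 97–104, i.e. to AAGATCAG.
Its sequence written 5'→3' is the reverse complement: CTGATCTT.

5'-CTGATCTT-3'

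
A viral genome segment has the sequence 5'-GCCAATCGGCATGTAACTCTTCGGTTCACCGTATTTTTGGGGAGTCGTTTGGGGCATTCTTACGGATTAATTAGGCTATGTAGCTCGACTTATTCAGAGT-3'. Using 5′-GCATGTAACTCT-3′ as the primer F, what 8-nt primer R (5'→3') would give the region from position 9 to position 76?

The product's 3' end on the top strand is position 76.
The reverse primer anneals to the top strand over positions 69–76, i.e. to AATTAGGC.
Its sequence written 5'→3' is the reverse complement: GCCTAATT.

5'-GCCTAATT-3'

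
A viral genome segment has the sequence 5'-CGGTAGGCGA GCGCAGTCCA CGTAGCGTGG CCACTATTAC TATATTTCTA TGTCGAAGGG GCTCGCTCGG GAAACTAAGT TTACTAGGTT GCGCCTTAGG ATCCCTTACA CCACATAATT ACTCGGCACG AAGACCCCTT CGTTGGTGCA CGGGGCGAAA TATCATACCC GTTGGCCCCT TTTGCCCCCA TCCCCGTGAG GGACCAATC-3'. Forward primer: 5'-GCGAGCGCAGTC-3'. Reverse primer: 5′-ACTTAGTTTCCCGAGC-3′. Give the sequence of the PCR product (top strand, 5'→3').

5'-GCGAGCGCAGTCCACGTAGCGTGGCCACTATTACTATATTTCTATGTCGAAGGGGCTCGCTCGGGAAACTAAGT-3'

Scanning the template, GCGAGCGCAGTC occurs at positions 7–18; this primer anneals to the bottom strand there with its 3' end pointing downstream.
Reverse complement of the reverse primer: GCTCGGGAAACTAAGT. This occurs on the top strand at positions 65–80.
The product is the template from position 7 through 80 (74 bp).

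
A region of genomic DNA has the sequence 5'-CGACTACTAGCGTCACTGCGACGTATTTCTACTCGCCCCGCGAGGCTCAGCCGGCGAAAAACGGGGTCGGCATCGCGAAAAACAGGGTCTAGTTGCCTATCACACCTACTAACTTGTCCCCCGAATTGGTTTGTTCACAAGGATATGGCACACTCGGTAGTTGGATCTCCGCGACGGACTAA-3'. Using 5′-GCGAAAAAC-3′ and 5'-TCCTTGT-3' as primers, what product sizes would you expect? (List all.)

90 bp, 69 bp

The forward primer GCGAAAAAC matches the top strand at positions 54–62, 75–83.
The reverse primer's reverse complement is ACAAGGA, matching at positions 137–143.
Each forward site pairs with the reverse site to give a product ending at position 143: sizes 90, 69 bp.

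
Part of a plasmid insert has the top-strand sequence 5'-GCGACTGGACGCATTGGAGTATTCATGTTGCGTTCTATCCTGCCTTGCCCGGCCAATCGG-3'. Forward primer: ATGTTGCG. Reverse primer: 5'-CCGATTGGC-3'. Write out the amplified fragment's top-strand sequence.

5'-ATGTTGCGTTCTATCCTGCCTTGCCCGGCCAATCGG-3'

The forward primer matches the template at positions 25–32.
Taking the reverse complement of CCGATTGGC gives GCCAATCGG, found at positions 52–60 on the template; the primer anneals here to the top strand with its 3' end pointing upstream.
The product is the template from position 25 through 60 (36 bp).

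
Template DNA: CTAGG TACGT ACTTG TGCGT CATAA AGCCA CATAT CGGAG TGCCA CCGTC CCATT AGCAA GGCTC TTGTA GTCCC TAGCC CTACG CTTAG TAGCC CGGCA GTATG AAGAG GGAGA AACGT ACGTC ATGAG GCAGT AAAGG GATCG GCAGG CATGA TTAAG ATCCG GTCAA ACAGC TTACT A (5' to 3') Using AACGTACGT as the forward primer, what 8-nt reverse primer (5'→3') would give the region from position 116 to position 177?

The product's 3' end on the top strand is position 177.
The reverse primer anneals to the top strand over positions 170–177, i.e. to AACAGCTT.
Its sequence written 5'→3' is the reverse complement: AAGCTGTT.

5'-AAGCTGTT-3'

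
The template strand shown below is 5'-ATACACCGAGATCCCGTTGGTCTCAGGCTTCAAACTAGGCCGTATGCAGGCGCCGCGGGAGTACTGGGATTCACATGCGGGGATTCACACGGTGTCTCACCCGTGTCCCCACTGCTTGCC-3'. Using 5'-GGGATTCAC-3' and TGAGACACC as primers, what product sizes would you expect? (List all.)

The forward primer GGGATTCAC matches the top strand at positions 66–74, 80–88.
The reverse primer's reverse complement is GGTGTCTCA, matching at positions 91–99.
Each forward site pairs with the reverse site to give a product ending at position 99: sizes 34, 20 bp.

34 bp, 20 bp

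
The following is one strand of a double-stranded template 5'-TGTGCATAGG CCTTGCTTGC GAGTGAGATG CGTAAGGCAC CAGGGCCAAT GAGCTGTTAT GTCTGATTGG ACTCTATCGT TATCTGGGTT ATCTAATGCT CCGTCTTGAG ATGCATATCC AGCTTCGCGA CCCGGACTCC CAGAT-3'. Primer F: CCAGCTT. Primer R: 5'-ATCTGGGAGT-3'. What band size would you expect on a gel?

27 bp

Scanning the template, CCAGCTT occurs at positions 119–125; this primer anneals to the bottom strand there with its 3' end pointing downstream.
Reverse complement of the reverse primer: ACTCCCAGAT. This occurs on the top strand at positions 136–145.
Amplicon spans positions 119–145: 27 bp.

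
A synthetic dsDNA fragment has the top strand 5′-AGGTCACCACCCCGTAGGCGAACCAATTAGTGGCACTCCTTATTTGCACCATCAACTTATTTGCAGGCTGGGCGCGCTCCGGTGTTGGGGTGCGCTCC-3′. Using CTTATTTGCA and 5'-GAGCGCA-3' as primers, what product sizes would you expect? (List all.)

The forward primer CTTATTTGCA matches the top strand at positions 39–48, 56–65.
The reverse primer's reverse complement is TGCGCTC, matching at positions 91–97.
Each forward site pairs with the reverse site to give a product ending at position 97: sizes 59, 42 bp.

59 bp, 42 bp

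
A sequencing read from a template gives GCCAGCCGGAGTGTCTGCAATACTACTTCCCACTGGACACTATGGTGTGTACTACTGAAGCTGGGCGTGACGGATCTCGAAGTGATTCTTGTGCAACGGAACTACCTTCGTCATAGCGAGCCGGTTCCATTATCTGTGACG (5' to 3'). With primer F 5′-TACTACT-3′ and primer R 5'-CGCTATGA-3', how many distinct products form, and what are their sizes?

Two products: 98 bp, 69 bp

The forward primer TACTACT matches the top strand at positions 21–27, 50–56.
The reverse primer's reverse complement is TCATAGCG, matching at positions 111–118.
Each forward site pairs with the reverse site to give a product ending at position 118: sizes 98, 69 bp.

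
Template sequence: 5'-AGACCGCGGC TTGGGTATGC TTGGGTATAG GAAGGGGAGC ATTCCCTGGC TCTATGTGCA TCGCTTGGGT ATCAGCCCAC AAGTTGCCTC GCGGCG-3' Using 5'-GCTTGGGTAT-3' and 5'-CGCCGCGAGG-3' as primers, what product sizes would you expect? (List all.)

88 bp, 78 bp, 34 bp

The forward primer GCTTGGGTAT matches the top strand at positions 9–18, 19–28, 63–72.
The reverse primer's reverse complement is CCTCGCGGCG, matching at positions 87–96.
Each forward site pairs with the reverse site to give a product ending at position 96: sizes 88, 78, 34 bp.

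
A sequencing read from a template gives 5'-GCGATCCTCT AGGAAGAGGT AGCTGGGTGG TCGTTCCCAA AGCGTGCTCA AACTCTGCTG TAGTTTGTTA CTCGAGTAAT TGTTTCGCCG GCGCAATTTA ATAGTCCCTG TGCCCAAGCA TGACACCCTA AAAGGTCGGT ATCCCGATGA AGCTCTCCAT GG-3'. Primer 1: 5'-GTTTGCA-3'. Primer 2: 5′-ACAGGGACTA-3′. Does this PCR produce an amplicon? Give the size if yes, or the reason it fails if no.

Primer 1 (GTTTGCA) does not match the top strand, and its reverse complement TGCAAAC does not match either.
With no annealing site for primer 1, no amplification occurs.

No product — primer 1 has no binding site in the template.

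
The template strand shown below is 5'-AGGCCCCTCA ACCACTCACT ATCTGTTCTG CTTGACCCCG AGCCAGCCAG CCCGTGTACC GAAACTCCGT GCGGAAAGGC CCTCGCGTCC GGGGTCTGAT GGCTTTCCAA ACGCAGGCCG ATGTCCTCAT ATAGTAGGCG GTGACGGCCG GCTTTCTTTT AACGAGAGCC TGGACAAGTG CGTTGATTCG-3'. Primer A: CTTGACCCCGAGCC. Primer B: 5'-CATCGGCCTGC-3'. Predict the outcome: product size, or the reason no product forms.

Yes — a 93 bp product.

Primer A (CTTGACCCCGAGCC) matches the top strand at positions 31–44; it acts as a forward primer.
Primer B's reverse complement is GCAGGCCGATG, matching the top strand at positions 113–123; it acts as a reverse primer.
The 3' ends face each other across positions 31–123, giving a 93 bp product.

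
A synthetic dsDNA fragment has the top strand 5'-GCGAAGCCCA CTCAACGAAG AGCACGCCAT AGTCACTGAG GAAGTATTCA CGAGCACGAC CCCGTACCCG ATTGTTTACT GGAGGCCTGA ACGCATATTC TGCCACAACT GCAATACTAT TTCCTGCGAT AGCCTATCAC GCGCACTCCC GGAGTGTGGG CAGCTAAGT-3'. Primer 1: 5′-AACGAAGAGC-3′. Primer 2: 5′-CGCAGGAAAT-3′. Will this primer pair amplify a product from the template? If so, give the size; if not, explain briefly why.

Yes — a 115 bp product.

Primer 1 (AACGAAGAGC) matches the top strand at positions 14–23; it acts as a forward primer.
Primer 2's reverse complement is ATTTCCTGCG, matching the top strand at positions 119–128; it acts as a reverse primer.
The 3' ends face each other across positions 14–128, giving a 115 bp product.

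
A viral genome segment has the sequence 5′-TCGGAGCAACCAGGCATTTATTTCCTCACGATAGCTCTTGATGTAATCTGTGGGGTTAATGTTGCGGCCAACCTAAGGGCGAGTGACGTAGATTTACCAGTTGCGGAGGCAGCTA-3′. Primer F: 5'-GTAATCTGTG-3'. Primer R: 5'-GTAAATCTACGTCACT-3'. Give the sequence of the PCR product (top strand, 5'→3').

5'-GTAATCTGTGGGGTTAATGTTGCGGCCAACCTAAGGGCGAGTGACGTAGATTTAC-3'

Forward primer GTAATCTGTG is found on the top strand at positions 43–52.
Reverse complement of the reverse primer: AGTGACGTAGATTTAC. This occurs on the top strand at positions 82–97.
The product is the template from position 43 through 97 (55 bp).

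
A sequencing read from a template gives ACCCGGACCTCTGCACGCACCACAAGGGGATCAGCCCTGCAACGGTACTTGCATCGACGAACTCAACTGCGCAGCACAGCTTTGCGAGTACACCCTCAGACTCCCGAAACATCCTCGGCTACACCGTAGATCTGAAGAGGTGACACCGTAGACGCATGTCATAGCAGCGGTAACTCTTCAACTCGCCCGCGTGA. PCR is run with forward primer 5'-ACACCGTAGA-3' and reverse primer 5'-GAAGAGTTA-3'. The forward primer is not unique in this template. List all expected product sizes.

The forward primer ACACCGTAGA matches the top strand at positions 121–130, 143–152.
The reverse primer's reverse complement is TAACTCTTC, matching at positions 171–179.
Each forward site pairs with the reverse site to give a product ending at position 179: sizes 59, 37 bp.

59 bp, 37 bp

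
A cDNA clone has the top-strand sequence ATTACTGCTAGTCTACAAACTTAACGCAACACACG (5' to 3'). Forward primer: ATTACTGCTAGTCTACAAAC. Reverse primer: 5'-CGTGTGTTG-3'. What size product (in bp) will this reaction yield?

35 bp

The forward primer matches the template at positions 1–20.
Reverse complement of the reverse primer: CAACACACG. This occurs on the top strand at positions 27–35.
Product length = (reverse-primer end) − (forward-primer start) + 1 = 35 − 1 + 1 = 35 bp.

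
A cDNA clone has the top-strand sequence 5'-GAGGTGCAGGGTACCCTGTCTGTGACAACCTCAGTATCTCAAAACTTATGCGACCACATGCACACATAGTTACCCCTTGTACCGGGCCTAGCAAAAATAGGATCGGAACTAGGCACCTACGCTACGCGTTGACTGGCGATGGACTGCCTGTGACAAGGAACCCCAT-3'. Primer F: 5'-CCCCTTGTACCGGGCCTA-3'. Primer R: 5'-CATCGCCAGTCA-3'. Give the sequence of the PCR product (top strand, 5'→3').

Forward primer CCCCTTGTACCGGGCCTA is found on the top strand at positions 73–90.
Reverse complement of the reverse primer: TGACTGGCGATG. This occurs on the top strand at positions 130–141.
The product is the template from position 73 through 141 (69 bp).

5'-CCCCTTGTACCGGGCCTAGCAAAAATAGGATCGGAACTAGGCACCTACGCTACGCGTTGACTGGCGATG-3'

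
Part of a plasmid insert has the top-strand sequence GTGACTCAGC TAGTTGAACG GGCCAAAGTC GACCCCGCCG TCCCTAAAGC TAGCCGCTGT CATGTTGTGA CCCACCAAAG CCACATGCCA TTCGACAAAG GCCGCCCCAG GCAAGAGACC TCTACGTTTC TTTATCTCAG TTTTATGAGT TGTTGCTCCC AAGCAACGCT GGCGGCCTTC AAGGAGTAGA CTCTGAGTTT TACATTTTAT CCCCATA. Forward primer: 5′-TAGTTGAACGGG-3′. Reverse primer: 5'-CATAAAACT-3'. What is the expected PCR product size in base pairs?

137 bp

The forward primer matches the template at positions 11–22.
Taking the reverse complement of CATAAAACT gives AGTTTTATG, found at positions 139–147 on the template; the primer anneals here to the top strand with its 3' end pointing upstream.
The product runs from position 11 to position 147, so its length is 147 − 11 + 1 = 137 bp.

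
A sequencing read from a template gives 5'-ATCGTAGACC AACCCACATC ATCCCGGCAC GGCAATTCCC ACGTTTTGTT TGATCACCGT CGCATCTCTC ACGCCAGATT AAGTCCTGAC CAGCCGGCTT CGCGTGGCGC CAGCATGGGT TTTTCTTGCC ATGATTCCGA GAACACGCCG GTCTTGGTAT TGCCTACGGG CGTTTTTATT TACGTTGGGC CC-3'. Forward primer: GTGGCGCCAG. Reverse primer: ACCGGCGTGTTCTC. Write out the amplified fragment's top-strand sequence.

5'-GTGGCGCCAGCATGGGTTTTTCTTGCCATGATTCCGAGAACACGCCGGT-3'

Scanning the template, GTGGCGCCAG occurs at positions 104–113; this primer anneals to the bottom strand there with its 3' end pointing downstream.
Taking the reverse complement of ACCGGCGTGTTCTC gives GAGAACACGCCGGT, found at positions 139–152 on the template; the primer anneals here to the top strand with its 3' end pointing upstream.
The product is the template from position 104 through 152 (49 bp).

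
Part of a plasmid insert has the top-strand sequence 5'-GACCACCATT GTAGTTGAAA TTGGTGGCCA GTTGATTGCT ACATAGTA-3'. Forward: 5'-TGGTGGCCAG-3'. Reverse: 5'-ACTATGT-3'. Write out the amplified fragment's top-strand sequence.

The forward primer matches the template at positions 22–31.
The reverse primer's reverse complement is ACATAGT, which matches the template at positions 41–47.
The product is the template from position 22 through 47 (26 bp).

5'-TGGTGGCCAGTTGATTGCTACATAGT-3'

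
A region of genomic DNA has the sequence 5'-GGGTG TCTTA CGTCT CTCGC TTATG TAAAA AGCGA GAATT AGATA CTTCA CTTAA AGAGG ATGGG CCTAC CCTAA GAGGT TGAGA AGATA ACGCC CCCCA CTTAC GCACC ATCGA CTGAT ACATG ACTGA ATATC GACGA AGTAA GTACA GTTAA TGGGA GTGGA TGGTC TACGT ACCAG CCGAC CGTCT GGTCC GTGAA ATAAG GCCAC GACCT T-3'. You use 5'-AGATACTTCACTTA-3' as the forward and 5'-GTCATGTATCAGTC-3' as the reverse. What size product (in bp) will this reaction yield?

Scanning the template, AGATACTTCACTTA occurs at positions 41–54; this primer anneals to the bottom strand there with its 3' end pointing downstream.
Taking the reverse complement of GTCATGTATCAGTC gives GACTGATACATGAC, found at positions 114–127 on the template; the primer anneals here to the top strand with its 3' end pointing upstream.
Product length = (reverse-primer end) − (forward-primer start) + 1 = 127 − 41 + 1 = 87 bp.

87 bp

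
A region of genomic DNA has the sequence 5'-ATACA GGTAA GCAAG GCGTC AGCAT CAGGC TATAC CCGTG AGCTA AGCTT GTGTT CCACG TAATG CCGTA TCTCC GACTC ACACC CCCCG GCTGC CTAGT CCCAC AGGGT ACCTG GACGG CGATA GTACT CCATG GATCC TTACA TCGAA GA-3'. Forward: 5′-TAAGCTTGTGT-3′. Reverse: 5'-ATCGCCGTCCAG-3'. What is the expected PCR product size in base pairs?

Forward primer TAAGCTTGTGT is found on the top strand at positions 44–54.
Taking the reverse complement of ATCGCCGTCCAG gives CTGGACGGCGAT, found at positions 113–124 on the template; the primer anneals here to the top strand with its 3' end pointing upstream.
The product runs from position 44 to position 124, so its length is 124 − 44 + 1 = 81 bp.

81 bp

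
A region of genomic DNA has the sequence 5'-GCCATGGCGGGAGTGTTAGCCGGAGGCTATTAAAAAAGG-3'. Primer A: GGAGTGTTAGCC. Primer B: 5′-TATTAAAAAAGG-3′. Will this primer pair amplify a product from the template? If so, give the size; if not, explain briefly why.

Primer A (GGAGTGTTAGCC) matches the top strand at positions 10–21 (3' end points downstream).
Primer B (TATTAAAAAAGG) also matches the top strand directly, at positions 28–39 — its reverse complement CCTTTTTTAATA is not present.
Both primers anneal to the bottom strand with 3' ends pointing the same way, so neither can prime synthesis back toward the other.

No product — both primers anneal to the same strand and extend in the same direction.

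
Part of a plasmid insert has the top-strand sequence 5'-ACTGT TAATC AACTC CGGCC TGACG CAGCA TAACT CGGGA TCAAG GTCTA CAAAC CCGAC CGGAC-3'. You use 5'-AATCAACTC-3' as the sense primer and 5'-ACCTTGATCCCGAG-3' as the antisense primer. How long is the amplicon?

41 bp

Scanning the template, AATCAACTC occurs at positions 7–15; this primer anneals to the bottom strand there with its 3' end pointing downstream.
Taking the reverse complement of ACCTTGATCCCGAG gives CTCGGGATCAAGGT, found at positions 34–47 on the template; the primer anneals here to the top strand with its 3' end pointing upstream.
Amplicon spans positions 7–47: 41 bp.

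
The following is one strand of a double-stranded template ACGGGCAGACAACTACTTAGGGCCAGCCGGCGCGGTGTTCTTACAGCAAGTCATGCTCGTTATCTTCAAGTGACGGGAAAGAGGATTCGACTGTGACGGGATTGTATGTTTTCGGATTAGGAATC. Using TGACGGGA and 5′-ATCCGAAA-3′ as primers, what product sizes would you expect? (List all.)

The forward primer TGACGGGA matches the top strand at positions 71–78, 94–101.
The reverse primer's reverse complement is TTTCGGAT, matching at positions 110–117.
Each forward site pairs with the reverse site to give a product ending at position 117: sizes 47, 24 bp.

47 bp, 24 bp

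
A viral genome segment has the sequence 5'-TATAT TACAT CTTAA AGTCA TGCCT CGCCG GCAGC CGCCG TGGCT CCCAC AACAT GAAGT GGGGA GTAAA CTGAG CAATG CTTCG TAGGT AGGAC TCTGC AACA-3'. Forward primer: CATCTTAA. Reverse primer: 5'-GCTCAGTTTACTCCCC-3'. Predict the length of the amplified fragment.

69 bp

Forward primer CATCTTAA is found on the top strand at positions 8–15.
Taking the reverse complement of GCTCAGTTTACTCCCC gives GGGGAGTAAACTGAGC, found at positions 61–76 on the template; the primer anneals here to the top strand with its 3' end pointing upstream.
Product length = (reverse-primer end) − (forward-primer start) + 1 = 76 − 8 + 1 = 69 bp.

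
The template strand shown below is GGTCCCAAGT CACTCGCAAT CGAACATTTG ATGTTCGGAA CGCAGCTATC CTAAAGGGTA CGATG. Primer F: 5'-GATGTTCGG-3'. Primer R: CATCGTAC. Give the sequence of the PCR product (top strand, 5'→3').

5'-GATGTTCGGAACGCAGCTATCCTAAAGGGTACGATG-3'

The forward primer matches the template at positions 30–38.
Taking the reverse complement of CATCGTAC gives GTACGATG, found at positions 58–65 on the template; the primer anneals here to the top strand with its 3' end pointing upstream.
The product is the template from position 30 through 65 (36 bp).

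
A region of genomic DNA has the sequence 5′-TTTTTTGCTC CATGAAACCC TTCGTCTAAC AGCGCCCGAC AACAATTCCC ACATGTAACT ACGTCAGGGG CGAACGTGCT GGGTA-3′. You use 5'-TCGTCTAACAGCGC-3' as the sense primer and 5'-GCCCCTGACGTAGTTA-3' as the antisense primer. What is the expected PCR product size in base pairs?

Forward primer TCGTCTAACAGCGC is found on the top strand at positions 22–35.
Taking the reverse complement of GCCCCTGACGTAGTTA gives TAACTACGTCAGGGGC, found at positions 56–71 on the template; the primer anneals here to the top strand with its 3' end pointing upstream.
Product length = (reverse-primer end) − (forward-primer start) + 1 = 71 − 22 + 1 = 50 bp.

50 bp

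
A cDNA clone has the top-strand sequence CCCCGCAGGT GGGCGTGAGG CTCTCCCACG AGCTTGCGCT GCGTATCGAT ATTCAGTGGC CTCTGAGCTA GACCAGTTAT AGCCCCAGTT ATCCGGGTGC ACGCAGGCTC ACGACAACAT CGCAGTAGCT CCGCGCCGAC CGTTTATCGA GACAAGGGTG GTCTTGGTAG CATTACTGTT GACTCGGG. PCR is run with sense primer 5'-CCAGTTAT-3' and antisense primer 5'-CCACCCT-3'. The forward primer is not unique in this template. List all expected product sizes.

The forward primer CCAGTTAT matches the top strand at positions 73–80, 85–92.
The reverse primer's reverse complement is AGGGTGG, matching at positions 155–161.
Each forward site pairs with the reverse site to give a product ending at position 161: sizes 89, 77 bp.

89 bp, 77 bp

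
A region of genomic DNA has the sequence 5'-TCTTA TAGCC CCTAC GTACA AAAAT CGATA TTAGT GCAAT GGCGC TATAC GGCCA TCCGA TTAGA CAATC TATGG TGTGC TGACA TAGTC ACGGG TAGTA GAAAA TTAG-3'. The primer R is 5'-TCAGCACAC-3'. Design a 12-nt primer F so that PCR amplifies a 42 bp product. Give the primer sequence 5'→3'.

5'-GCGCTATACGGC-3'

The reverse primer's reverse complement GTGTGCTGA matches the template at positions 75–83, so the product ends at position 83.
A 42 bp product then starts at position 83 − 42 + 1 = 42.
The forward primer is identical to the top strand there: GCGCTATACGGC.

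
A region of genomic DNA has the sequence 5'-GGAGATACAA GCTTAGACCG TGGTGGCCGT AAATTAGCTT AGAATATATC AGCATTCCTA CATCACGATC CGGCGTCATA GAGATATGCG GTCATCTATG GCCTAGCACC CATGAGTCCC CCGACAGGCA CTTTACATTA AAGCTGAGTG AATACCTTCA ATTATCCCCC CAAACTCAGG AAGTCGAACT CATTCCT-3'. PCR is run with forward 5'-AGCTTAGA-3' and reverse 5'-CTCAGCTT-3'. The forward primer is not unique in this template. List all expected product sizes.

The forward primer AGCTTAGA matches the top strand at positions 10–17, 36–43.
The reverse primer's reverse complement is AAGCTGAG, matching at positions 141–148.
Each forward site pairs with the reverse site to give a product ending at position 148: sizes 139, 113 bp.

139 bp, 113 bp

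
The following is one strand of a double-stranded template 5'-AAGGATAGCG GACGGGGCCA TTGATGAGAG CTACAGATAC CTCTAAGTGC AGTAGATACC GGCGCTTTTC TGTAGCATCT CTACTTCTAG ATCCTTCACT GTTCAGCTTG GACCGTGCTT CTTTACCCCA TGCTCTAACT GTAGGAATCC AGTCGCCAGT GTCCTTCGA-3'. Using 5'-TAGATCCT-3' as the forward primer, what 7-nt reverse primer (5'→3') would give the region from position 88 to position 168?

The product's 3' end on the top strand is position 168.
The reverse primer anneals to the top strand over positions 162–168, i.e. to TCCTTCG.
Its sequence written 5'→3' is the reverse complement: CGAAGGA.

5'-CGAAGGA-3'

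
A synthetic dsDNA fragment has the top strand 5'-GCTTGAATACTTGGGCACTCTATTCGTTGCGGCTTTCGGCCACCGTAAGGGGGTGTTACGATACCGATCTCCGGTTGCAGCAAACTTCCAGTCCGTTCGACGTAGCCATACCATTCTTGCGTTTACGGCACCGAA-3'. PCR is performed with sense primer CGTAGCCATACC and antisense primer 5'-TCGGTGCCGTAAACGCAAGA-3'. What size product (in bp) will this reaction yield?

34 bp

Scanning the template, CGTAGCCATACC occurs at positions 101–112; this primer anneals to the bottom strand there with its 3' end pointing downstream.
Taking the reverse complement of TCGGTGCCGTAAACGCAAGA gives TCTTGCGTTTACGGCACCGA, found at positions 115–134 on the template; the primer anneals here to the top strand with its 3' end pointing upstream.
Product length = (reverse-primer end) − (forward-primer start) + 1 = 134 − 101 + 1 = 34 bp.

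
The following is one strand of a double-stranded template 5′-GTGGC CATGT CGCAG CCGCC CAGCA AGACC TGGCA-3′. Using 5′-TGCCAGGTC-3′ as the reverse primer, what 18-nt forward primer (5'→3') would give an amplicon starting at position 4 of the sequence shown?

The reverse primer's reverse complement GACCTGGCA matches the template at positions 27–35; the product starts at position 4.
The forward primer is identical to the top strand over positions 4–21: GCCATGTCGCAGCCGCCC.

5'-GCCATGTCGCAGCCGCCC-3'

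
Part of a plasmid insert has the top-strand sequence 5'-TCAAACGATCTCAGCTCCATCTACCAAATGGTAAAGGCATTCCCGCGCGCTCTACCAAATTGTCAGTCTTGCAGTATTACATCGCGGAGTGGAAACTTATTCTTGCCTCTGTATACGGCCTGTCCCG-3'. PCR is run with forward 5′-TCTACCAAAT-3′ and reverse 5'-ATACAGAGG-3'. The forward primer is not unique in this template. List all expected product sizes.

The forward primer TCTACCAAAT matches the top strand at positions 20–29, 51–60.
The reverse primer's reverse complement is CCTCTGTAT, matching at positions 106–114.
Each forward site pairs with the reverse site to give a product ending at position 114: sizes 95, 64 bp.

95 bp, 64 bp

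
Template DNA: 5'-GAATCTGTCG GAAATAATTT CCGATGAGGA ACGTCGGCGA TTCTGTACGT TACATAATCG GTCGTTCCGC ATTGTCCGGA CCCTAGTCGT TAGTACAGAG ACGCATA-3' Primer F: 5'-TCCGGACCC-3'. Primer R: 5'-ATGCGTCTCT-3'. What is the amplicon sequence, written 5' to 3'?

5'-TCCGGACCCTAGTCGTTAGTACAGAGACGCAT-3'

Scanning the template, TCCGGACCC occurs at positions 75–83; this primer anneals to the bottom strand there with its 3' end pointing downstream.
The reverse primer's reverse complement is AGAGACGCAT, which matches the template at positions 97–106.
The product is the template from position 75 through 106 (32 bp).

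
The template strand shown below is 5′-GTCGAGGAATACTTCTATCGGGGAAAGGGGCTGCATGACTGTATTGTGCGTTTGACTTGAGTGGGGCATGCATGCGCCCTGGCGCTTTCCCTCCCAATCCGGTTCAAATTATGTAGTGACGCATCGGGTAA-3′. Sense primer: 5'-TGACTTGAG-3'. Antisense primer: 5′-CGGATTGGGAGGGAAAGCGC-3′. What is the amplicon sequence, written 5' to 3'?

Scanning the template, TGACTTGAG occurs at positions 53–61; this primer anneals to the bottom strand there with its 3' end pointing downstream.
The reverse primer's reverse complement is GCGCTTTCCCTCCCAATCCG, which matches the template at positions 82–101.
The product is the template from position 53 through 101 (49 bp).

5'-TGACTTGAGTGGGGCATGCATGCGCCCTGGCGCTTTCCCTCCCAATCCG-3'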